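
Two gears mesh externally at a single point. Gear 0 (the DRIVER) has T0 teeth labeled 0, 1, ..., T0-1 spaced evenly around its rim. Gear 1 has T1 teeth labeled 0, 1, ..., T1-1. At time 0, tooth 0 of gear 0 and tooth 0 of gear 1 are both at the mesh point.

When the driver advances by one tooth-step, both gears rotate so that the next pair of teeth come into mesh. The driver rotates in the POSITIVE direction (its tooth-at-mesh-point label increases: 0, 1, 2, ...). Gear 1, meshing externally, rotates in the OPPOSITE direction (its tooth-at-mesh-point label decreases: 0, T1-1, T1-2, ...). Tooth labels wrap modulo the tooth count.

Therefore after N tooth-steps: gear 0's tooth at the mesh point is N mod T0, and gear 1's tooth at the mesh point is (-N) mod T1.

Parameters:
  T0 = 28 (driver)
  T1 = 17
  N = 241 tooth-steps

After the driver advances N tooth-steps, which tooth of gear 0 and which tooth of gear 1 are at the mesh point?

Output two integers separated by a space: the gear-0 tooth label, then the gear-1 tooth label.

Gear 0 (driver, T0=28): tooth at mesh = N mod T0
  241 = 8 * 28 + 17, so 241 mod 28 = 17
  gear 0 tooth = 17
Gear 1 (driven, T1=17): tooth at mesh = (-N) mod T1
  241 = 14 * 17 + 3, so 241 mod 17 = 3
  (-241) mod 17 = (-3) mod 17 = 17 - 3 = 14
Mesh after 241 steps: gear-0 tooth 17 meets gear-1 tooth 14

Answer: 17 14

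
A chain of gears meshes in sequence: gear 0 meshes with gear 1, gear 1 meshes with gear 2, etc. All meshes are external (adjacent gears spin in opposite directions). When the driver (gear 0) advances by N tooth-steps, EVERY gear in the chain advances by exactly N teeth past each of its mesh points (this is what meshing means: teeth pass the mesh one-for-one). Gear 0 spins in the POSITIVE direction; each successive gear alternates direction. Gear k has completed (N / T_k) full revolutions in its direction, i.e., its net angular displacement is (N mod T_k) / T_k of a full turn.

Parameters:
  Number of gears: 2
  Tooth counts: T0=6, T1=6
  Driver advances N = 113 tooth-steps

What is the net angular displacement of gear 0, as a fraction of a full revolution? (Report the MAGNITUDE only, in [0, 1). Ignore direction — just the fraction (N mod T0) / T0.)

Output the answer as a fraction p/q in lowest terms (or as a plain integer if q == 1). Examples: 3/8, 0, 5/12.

Chain of 2 gears, tooth counts: [6, 6]
  gear 0: T0=6, direction=positive, advance = 113 mod 6 = 5 teeth = 5/6 turn
  gear 1: T1=6, direction=negative, advance = 113 mod 6 = 5 teeth = 5/6 turn
Gear 0: 113 mod 6 = 5
Fraction = 5 / 6 = 5/6 (gcd(5,6)=1) = 5/6

Answer: 5/6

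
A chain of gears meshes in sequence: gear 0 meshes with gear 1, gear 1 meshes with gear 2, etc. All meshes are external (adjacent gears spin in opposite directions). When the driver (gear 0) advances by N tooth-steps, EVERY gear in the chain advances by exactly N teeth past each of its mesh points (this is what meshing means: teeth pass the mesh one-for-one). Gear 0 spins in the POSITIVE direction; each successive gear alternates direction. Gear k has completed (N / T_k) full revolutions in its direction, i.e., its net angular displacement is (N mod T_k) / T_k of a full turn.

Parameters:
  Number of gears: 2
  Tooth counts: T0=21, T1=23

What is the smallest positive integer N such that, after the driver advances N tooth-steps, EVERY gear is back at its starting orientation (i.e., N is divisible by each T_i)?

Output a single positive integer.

Gear k returns to start when N is a multiple of T_k.
All gears at start simultaneously when N is a common multiple of [21, 23]; the smallest such N is lcm(21, 23).
Start: lcm = T0 = 21
Fold in T1=23: gcd(21, 23) = 1; lcm(21, 23) = 21 * 23 / 1 = 483 / 1 = 483
Full cycle length = 483

Answer: 483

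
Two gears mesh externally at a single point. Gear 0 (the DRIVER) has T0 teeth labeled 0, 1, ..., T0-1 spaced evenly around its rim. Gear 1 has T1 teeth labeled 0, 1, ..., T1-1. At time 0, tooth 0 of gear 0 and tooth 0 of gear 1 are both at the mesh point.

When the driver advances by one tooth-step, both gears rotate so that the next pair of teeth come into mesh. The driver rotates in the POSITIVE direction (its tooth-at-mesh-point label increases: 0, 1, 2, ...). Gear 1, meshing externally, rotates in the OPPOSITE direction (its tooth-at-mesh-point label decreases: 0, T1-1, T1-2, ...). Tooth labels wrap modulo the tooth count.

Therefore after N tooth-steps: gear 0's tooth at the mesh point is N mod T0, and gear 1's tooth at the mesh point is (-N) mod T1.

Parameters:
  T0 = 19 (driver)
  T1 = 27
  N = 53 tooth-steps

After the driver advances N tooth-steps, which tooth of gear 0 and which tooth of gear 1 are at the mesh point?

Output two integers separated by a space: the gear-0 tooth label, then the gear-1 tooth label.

Gear 0 (driver, T0=19): tooth at mesh = N mod T0
  53 = 2 * 19 + 15, so 53 mod 19 = 15
  gear 0 tooth = 15
Gear 1 (driven, T1=27): tooth at mesh = (-N) mod T1
  53 = 1 * 27 + 26, so 53 mod 27 = 26
  (-53) mod 27 = (-26) mod 27 = 27 - 26 = 1
Mesh after 53 steps: gear-0 tooth 15 meets gear-1 tooth 1

Answer: 15 1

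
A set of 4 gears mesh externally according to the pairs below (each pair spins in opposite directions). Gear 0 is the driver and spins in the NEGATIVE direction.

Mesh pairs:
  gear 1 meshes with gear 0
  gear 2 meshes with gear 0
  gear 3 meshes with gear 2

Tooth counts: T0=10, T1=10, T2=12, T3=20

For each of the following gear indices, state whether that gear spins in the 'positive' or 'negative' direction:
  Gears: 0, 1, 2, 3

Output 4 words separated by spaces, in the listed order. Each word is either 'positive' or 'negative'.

Gear 0 (driver): negative (depth 0)
  gear 1: meshes with gear 0 -> depth 1 -> positive (opposite of gear 0)
  gear 2: meshes with gear 0 -> depth 1 -> positive (opposite of gear 0)
  gear 3: meshes with gear 2 -> depth 2 -> negative (opposite of gear 2)
Queried indices 0, 1, 2, 3 -> negative, positive, positive, negative

Answer: negative positive positive negative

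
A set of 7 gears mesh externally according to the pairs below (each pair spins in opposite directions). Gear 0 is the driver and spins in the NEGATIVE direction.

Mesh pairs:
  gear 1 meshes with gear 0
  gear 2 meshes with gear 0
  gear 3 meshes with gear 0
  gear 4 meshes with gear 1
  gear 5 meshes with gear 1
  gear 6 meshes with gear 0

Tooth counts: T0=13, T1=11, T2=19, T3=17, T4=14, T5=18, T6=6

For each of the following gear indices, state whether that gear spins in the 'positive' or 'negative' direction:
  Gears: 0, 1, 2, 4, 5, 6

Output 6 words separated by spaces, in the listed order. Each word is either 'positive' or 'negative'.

Answer: negative positive positive negative negative positive

Derivation:
Gear 0 (driver): negative (depth 0)
  gear 1: meshes with gear 0 -> depth 1 -> positive (opposite of gear 0)
  gear 2: meshes with gear 0 -> depth 1 -> positive (opposite of gear 0)
  gear 3: meshes with gear 0 -> depth 1 -> positive (opposite of gear 0)
  gear 4: meshes with gear 1 -> depth 2 -> negative (opposite of gear 1)
  gear 5: meshes with gear 1 -> depth 2 -> negative (opposite of gear 1)
  gear 6: meshes with gear 0 -> depth 1 -> positive (opposite of gear 0)
Queried indices 0, 1, 2, 4, 5, 6 -> negative, positive, positive, negative, negative, positive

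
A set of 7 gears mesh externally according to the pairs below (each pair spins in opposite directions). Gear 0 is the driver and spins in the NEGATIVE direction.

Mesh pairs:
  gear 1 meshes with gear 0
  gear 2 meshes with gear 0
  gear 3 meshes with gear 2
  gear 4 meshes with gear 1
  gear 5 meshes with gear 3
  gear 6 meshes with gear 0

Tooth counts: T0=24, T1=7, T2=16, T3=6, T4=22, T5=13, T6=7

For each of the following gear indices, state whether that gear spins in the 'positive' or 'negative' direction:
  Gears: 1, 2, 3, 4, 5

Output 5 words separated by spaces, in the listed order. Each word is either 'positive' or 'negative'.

Gear 0 (driver): negative (depth 0)
  gear 1: meshes with gear 0 -> depth 1 -> positive (opposite of gear 0)
  gear 2: meshes with gear 0 -> depth 1 -> positive (opposite of gear 0)
  gear 3: meshes with gear 2 -> depth 2 -> negative (opposite of gear 2)
  gear 4: meshes with gear 1 -> depth 2 -> negative (opposite of gear 1)
  gear 5: meshes with gear 3 -> depth 3 -> positive (opposite of gear 3)
  gear 6: meshes with gear 0 -> depth 1 -> positive (opposite of gear 0)
Queried indices 1, 2, 3, 4, 5 -> positive, positive, negative, negative, positive

Answer: positive positive negative negative positive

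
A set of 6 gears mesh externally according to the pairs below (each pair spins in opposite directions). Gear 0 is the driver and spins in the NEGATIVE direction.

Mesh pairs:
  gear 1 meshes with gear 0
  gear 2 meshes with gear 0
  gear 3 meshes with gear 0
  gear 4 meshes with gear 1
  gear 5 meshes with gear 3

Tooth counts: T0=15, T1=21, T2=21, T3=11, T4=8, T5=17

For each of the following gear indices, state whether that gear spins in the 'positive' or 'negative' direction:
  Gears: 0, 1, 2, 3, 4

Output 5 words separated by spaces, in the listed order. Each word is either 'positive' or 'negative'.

Gear 0 (driver): negative (depth 0)
  gear 1: meshes with gear 0 -> depth 1 -> positive (opposite of gear 0)
  gear 2: meshes with gear 0 -> depth 1 -> positive (opposite of gear 0)
  gear 3: meshes with gear 0 -> depth 1 -> positive (opposite of gear 0)
  gear 4: meshes with gear 1 -> depth 2 -> negative (opposite of gear 1)
  gear 5: meshes with gear 3 -> depth 2 -> negative (opposite of gear 3)
Queried indices 0, 1, 2, 3, 4 -> negative, positive, positive, positive, negative

Answer: negative positive positive positive negative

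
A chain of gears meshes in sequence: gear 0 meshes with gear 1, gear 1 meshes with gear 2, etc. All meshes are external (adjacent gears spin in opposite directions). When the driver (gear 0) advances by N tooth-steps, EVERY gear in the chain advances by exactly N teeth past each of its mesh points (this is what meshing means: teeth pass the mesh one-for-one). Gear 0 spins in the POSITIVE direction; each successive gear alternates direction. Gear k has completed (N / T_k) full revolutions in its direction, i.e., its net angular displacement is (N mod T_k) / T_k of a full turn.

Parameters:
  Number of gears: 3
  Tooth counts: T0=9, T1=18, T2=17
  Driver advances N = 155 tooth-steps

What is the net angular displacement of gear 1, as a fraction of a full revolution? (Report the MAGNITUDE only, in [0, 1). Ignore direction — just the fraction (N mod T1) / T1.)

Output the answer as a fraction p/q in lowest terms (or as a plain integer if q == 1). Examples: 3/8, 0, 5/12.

Answer: 11/18

Derivation:
Chain of 3 gears, tooth counts: [9, 18, 17]
  gear 0: T0=9, direction=positive, advance = 155 mod 9 = 2 teeth = 2/9 turn
  gear 1: T1=18, direction=negative, advance = 155 mod 18 = 11 teeth = 11/18 turn
  gear 2: T2=17, direction=positive, advance = 155 mod 17 = 2 teeth = 2/17 turn
Gear 1: 155 mod 18 = 11
Fraction = 11 / 18 = 11/18 (gcd(11,18)=1) = 11/18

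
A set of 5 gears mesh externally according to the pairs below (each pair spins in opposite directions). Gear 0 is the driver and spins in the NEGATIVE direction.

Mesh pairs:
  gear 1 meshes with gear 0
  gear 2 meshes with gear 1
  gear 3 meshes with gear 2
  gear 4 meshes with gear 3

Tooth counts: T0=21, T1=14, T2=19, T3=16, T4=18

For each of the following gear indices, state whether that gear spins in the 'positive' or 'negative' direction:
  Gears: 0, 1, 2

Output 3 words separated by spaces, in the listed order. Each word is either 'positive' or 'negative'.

Gear 0 (driver): negative (depth 0)
  gear 1: meshes with gear 0 -> depth 1 -> positive (opposite of gear 0)
  gear 2: meshes with gear 1 -> depth 2 -> negative (opposite of gear 1)
  gear 3: meshes with gear 2 -> depth 3 -> positive (opposite of gear 2)
  gear 4: meshes with gear 3 -> depth 4 -> negative (opposite of gear 3)
Queried indices 0, 1, 2 -> negative, positive, negative

Answer: negative positive negative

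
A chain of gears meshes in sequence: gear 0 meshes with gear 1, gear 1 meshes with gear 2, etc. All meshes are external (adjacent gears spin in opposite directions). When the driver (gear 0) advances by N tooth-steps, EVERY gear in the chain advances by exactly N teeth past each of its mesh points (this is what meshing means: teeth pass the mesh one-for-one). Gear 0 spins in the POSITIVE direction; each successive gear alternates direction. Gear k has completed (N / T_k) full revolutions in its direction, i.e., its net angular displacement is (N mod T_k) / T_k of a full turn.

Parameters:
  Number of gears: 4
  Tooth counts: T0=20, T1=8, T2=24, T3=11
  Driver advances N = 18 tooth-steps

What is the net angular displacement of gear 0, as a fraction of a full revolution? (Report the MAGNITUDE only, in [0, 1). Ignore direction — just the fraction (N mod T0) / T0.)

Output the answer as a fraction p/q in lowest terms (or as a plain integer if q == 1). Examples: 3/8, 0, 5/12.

Answer: 9/10

Derivation:
Chain of 4 gears, tooth counts: [20, 8, 24, 11]
  gear 0: T0=20, direction=positive, advance = 18 mod 20 = 18 teeth = 18/20 turn
  gear 1: T1=8, direction=negative, advance = 18 mod 8 = 2 teeth = 2/8 turn
  gear 2: T2=24, direction=positive, advance = 18 mod 24 = 18 teeth = 18/24 turn
  gear 3: T3=11, direction=negative, advance = 18 mod 11 = 7 teeth = 7/11 turn
Gear 0: 18 mod 20 = 18
Fraction = 18 / 20 = 9/10 (gcd(18,20)=2) = 9/10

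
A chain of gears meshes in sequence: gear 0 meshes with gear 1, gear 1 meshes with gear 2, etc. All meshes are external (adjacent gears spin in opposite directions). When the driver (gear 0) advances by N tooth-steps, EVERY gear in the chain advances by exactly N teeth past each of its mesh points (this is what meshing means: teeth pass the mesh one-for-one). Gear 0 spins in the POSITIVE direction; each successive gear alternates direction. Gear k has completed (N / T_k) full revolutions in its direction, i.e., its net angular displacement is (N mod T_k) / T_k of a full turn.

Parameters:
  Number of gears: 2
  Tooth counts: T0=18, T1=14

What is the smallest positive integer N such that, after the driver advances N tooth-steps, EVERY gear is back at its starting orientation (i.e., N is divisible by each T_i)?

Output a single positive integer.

Gear k returns to start when N is a multiple of T_k.
All gears at start simultaneously when N is a common multiple of [18, 14]; the smallest such N is lcm(18, 14).
Start: lcm = T0 = 18
Fold in T1=14: gcd(18, 14) = 2; lcm(18, 14) = 18 * 14 / 2 = 252 / 2 = 126
Full cycle length = 126

Answer: 126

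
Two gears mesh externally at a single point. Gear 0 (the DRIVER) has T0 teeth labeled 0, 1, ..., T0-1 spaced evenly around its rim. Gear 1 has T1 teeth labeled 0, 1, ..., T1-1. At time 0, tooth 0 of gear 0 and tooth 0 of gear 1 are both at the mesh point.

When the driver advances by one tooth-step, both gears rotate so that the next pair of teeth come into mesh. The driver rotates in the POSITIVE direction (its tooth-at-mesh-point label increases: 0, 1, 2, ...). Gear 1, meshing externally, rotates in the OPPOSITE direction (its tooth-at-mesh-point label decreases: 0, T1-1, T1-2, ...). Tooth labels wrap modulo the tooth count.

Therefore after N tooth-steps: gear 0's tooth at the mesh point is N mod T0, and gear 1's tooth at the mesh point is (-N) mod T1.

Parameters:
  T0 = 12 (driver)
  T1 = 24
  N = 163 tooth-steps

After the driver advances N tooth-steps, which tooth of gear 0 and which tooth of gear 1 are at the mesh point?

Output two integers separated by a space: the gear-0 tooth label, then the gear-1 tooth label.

Answer: 7 5

Derivation:
Gear 0 (driver, T0=12): tooth at mesh = N mod T0
  163 = 13 * 12 + 7, so 163 mod 12 = 7
  gear 0 tooth = 7
Gear 1 (driven, T1=24): tooth at mesh = (-N) mod T1
  163 = 6 * 24 + 19, so 163 mod 24 = 19
  (-163) mod 24 = (-19) mod 24 = 24 - 19 = 5
Mesh after 163 steps: gear-0 tooth 7 meets gear-1 tooth 5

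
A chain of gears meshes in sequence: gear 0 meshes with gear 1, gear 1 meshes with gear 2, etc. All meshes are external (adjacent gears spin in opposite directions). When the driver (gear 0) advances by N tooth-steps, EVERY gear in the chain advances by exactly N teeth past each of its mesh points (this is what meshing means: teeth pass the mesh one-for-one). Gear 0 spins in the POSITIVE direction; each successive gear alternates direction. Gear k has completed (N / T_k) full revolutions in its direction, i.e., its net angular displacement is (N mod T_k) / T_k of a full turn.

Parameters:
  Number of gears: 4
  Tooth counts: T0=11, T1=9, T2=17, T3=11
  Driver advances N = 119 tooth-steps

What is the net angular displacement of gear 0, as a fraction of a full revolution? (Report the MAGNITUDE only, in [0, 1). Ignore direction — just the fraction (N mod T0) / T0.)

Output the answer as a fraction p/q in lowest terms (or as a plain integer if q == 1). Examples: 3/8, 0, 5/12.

Chain of 4 gears, tooth counts: [11, 9, 17, 11]
  gear 0: T0=11, direction=positive, advance = 119 mod 11 = 9 teeth = 9/11 turn
  gear 1: T1=9, direction=negative, advance = 119 mod 9 = 2 teeth = 2/9 turn
  gear 2: T2=17, direction=positive, advance = 119 mod 17 = 0 teeth = 0/17 turn
  gear 3: T3=11, direction=negative, advance = 119 mod 11 = 9 teeth = 9/11 turn
Gear 0: 119 mod 11 = 9
Fraction = 9 / 11 = 9/11 (gcd(9,11)=1) = 9/11

Answer: 9/11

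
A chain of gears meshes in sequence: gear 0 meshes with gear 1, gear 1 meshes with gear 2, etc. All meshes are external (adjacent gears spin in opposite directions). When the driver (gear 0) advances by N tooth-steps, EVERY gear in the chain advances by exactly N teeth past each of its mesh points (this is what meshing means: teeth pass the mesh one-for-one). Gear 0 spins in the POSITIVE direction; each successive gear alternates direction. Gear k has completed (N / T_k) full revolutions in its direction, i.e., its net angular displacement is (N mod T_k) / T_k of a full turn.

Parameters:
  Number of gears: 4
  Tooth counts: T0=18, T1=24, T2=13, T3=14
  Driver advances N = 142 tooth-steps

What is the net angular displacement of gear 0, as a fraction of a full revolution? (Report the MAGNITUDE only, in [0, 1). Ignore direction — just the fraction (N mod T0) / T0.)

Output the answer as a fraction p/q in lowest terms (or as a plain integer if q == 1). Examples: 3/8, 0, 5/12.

Answer: 8/9

Derivation:
Chain of 4 gears, tooth counts: [18, 24, 13, 14]
  gear 0: T0=18, direction=positive, advance = 142 mod 18 = 16 teeth = 16/18 turn
  gear 1: T1=24, direction=negative, advance = 142 mod 24 = 22 teeth = 22/24 turn
  gear 2: T2=13, direction=positive, advance = 142 mod 13 = 12 teeth = 12/13 turn
  gear 3: T3=14, direction=negative, advance = 142 mod 14 = 2 teeth = 2/14 turn
Gear 0: 142 mod 18 = 16
Fraction = 16 / 18 = 8/9 (gcd(16,18)=2) = 8/9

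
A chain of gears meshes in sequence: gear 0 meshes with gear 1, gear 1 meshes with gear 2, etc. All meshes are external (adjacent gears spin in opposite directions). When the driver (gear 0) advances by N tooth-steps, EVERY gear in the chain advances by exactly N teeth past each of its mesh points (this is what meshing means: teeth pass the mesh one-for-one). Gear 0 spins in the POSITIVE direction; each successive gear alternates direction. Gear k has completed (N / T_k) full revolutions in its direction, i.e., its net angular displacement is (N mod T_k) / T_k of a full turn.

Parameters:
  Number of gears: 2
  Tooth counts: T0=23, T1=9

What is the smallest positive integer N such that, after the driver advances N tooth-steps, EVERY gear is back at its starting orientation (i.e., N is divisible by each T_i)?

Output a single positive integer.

Gear k returns to start when N is a multiple of T_k.
All gears at start simultaneously when N is a common multiple of [23, 9]; the smallest such N is lcm(23, 9).
Start: lcm = T0 = 23
Fold in T1=9: gcd(23, 9) = 1; lcm(23, 9) = 23 * 9 / 1 = 207 / 1 = 207
Full cycle length = 207

Answer: 207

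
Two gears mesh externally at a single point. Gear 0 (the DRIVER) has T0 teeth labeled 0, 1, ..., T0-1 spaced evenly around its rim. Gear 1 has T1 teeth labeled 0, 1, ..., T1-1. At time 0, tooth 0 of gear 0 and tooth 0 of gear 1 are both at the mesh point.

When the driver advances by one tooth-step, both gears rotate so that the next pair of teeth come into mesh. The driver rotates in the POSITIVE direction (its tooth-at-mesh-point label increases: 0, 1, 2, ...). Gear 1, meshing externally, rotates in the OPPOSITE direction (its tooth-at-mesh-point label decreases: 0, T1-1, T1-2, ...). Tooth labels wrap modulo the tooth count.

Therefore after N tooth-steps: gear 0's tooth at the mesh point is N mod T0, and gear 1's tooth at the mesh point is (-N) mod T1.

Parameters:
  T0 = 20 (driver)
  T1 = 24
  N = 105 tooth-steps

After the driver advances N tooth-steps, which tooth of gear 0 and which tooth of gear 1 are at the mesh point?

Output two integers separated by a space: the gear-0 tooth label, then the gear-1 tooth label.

Gear 0 (driver, T0=20): tooth at mesh = N mod T0
  105 = 5 * 20 + 5, so 105 mod 20 = 5
  gear 0 tooth = 5
Gear 1 (driven, T1=24): tooth at mesh = (-N) mod T1
  105 = 4 * 24 + 9, so 105 mod 24 = 9
  (-105) mod 24 = (-9) mod 24 = 24 - 9 = 15
Mesh after 105 steps: gear-0 tooth 5 meets gear-1 tooth 15

Answer: 5 15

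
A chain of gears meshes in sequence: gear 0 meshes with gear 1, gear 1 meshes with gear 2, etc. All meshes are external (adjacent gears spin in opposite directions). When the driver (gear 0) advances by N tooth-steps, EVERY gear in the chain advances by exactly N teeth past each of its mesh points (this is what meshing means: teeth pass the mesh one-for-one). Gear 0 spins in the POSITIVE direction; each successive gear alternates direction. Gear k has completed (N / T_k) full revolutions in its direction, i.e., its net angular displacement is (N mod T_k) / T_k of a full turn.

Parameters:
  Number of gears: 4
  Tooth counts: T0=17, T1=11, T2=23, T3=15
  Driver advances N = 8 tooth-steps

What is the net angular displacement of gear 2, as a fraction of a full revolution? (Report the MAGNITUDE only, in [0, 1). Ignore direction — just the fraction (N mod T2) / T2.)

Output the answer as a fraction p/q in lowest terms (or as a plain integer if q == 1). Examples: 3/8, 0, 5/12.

Chain of 4 gears, tooth counts: [17, 11, 23, 15]
  gear 0: T0=17, direction=positive, advance = 8 mod 17 = 8 teeth = 8/17 turn
  gear 1: T1=11, direction=negative, advance = 8 mod 11 = 8 teeth = 8/11 turn
  gear 2: T2=23, direction=positive, advance = 8 mod 23 = 8 teeth = 8/23 turn
  gear 3: T3=15, direction=negative, advance = 8 mod 15 = 8 teeth = 8/15 turn
Gear 2: 8 mod 23 = 8
Fraction = 8 / 23 = 8/23 (gcd(8,23)=1) = 8/23

Answer: 8/23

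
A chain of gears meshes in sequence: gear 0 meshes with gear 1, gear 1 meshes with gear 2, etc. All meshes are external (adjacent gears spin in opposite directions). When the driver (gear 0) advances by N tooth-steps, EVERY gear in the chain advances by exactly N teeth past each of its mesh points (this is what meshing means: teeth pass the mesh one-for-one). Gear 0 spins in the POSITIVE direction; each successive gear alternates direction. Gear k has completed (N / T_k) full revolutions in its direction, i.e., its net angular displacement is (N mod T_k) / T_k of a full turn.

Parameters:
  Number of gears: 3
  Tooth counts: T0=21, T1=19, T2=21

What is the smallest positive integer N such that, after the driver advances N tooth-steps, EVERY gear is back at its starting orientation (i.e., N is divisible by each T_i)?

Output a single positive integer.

Answer: 399

Derivation:
Gear k returns to start when N is a multiple of T_k.
All gears at start simultaneously when N is a common multiple of [21, 19, 21]; the smallest such N is lcm(21, 19, 21).
Start: lcm = T0 = 21
Fold in T1=19: gcd(21, 19) = 1; lcm(21, 19) = 21 * 19 / 1 = 399 / 1 = 399
Fold in T2=21: gcd(399, 21) = 21; lcm(399, 21) = 399 * 21 / 21 = 8379 / 21 = 399
Full cycle length = 399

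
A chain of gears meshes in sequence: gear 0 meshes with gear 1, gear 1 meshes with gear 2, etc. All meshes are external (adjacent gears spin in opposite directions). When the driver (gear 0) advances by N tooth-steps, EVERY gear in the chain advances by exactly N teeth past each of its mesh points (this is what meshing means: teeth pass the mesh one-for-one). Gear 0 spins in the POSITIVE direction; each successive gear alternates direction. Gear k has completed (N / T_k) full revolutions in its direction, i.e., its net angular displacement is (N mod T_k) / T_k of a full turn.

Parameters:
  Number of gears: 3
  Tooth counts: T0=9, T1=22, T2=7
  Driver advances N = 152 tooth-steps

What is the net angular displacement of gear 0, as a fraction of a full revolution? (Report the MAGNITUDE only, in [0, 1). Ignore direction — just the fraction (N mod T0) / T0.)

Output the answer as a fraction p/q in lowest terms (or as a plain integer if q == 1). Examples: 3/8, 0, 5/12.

Answer: 8/9

Derivation:
Chain of 3 gears, tooth counts: [9, 22, 7]
  gear 0: T0=9, direction=positive, advance = 152 mod 9 = 8 teeth = 8/9 turn
  gear 1: T1=22, direction=negative, advance = 152 mod 22 = 20 teeth = 20/22 turn
  gear 2: T2=7, direction=positive, advance = 152 mod 7 = 5 teeth = 5/7 turn
Gear 0: 152 mod 9 = 8
Fraction = 8 / 9 = 8/9 (gcd(8,9)=1) = 8/9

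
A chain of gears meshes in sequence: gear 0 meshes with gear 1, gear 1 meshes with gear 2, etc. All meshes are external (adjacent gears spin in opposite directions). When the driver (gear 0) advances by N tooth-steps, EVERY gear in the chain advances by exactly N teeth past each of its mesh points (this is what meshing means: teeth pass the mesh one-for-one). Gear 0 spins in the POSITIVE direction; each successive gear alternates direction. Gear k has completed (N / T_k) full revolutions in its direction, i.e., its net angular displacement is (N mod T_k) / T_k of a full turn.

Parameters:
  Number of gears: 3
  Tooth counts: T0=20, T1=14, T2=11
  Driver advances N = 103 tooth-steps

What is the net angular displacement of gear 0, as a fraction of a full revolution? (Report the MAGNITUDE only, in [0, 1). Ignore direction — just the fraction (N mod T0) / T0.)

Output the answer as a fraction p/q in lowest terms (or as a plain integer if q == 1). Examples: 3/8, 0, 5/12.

Chain of 3 gears, tooth counts: [20, 14, 11]
  gear 0: T0=20, direction=positive, advance = 103 mod 20 = 3 teeth = 3/20 turn
  gear 1: T1=14, direction=negative, advance = 103 mod 14 = 5 teeth = 5/14 turn
  gear 2: T2=11, direction=positive, advance = 103 mod 11 = 4 teeth = 4/11 turn
Gear 0: 103 mod 20 = 3
Fraction = 3 / 20 = 3/20 (gcd(3,20)=1) = 3/20

Answer: 3/20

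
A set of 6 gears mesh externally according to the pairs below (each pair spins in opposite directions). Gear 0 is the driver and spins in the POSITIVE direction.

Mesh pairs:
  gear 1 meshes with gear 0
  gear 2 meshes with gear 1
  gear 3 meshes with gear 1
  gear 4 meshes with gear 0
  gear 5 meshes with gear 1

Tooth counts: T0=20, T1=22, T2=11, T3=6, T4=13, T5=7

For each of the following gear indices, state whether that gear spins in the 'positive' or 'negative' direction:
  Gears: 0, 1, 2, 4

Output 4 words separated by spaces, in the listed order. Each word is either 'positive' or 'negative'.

Answer: positive negative positive negative

Derivation:
Gear 0 (driver): positive (depth 0)
  gear 1: meshes with gear 0 -> depth 1 -> negative (opposite of gear 0)
  gear 2: meshes with gear 1 -> depth 2 -> positive (opposite of gear 1)
  gear 3: meshes with gear 1 -> depth 2 -> positive (opposite of gear 1)
  gear 4: meshes with gear 0 -> depth 1 -> negative (opposite of gear 0)
  gear 5: meshes with gear 1 -> depth 2 -> positive (opposite of gear 1)
Queried indices 0, 1, 2, 4 -> positive, negative, positive, negative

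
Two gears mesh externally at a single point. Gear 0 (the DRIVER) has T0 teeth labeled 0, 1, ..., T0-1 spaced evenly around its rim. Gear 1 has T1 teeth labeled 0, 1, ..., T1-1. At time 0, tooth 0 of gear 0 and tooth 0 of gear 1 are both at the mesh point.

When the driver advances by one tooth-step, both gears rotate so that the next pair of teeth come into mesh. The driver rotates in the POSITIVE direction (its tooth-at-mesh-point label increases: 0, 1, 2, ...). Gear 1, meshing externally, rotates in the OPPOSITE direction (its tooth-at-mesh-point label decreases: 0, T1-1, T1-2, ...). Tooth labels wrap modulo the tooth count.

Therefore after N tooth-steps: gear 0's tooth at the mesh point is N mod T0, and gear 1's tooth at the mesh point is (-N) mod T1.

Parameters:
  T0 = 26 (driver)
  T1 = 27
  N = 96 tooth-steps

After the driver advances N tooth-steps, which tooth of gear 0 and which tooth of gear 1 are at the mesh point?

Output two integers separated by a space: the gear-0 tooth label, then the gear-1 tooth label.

Answer: 18 12

Derivation:
Gear 0 (driver, T0=26): tooth at mesh = N mod T0
  96 = 3 * 26 + 18, so 96 mod 26 = 18
  gear 0 tooth = 18
Gear 1 (driven, T1=27): tooth at mesh = (-N) mod T1
  96 = 3 * 27 + 15, so 96 mod 27 = 15
  (-96) mod 27 = (-15) mod 27 = 27 - 15 = 12
Mesh after 96 steps: gear-0 tooth 18 meets gear-1 tooth 12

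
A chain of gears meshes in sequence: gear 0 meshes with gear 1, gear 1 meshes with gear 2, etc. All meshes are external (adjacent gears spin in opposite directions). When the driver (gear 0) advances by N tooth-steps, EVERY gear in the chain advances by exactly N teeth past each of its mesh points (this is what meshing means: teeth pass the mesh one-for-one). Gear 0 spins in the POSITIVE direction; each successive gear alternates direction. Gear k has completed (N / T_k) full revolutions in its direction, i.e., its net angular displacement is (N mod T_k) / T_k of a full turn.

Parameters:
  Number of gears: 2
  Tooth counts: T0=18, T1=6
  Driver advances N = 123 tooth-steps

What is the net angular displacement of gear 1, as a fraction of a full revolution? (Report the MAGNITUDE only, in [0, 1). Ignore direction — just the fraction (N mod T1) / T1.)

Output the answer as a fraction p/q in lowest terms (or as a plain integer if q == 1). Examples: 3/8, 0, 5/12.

Answer: 1/2

Derivation:
Chain of 2 gears, tooth counts: [18, 6]
  gear 0: T0=18, direction=positive, advance = 123 mod 18 = 15 teeth = 15/18 turn
  gear 1: T1=6, direction=negative, advance = 123 mod 6 = 3 teeth = 3/6 turn
Gear 1: 123 mod 6 = 3
Fraction = 3 / 6 = 1/2 (gcd(3,6)=3) = 1/2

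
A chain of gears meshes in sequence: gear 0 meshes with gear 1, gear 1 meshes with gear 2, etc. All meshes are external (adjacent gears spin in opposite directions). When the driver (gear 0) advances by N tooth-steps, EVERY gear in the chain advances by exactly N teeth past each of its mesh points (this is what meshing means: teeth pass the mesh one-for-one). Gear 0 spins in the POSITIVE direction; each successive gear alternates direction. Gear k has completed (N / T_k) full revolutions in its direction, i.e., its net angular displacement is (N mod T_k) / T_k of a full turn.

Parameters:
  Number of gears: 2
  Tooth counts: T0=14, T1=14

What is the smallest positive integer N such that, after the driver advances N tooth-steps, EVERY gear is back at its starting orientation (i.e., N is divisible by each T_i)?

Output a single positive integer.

Gear k returns to start when N is a multiple of T_k.
All gears at start simultaneously when N is a common multiple of [14, 14]; the smallest such N is lcm(14, 14).
Start: lcm = T0 = 14
Fold in T1=14: gcd(14, 14) = 14; lcm(14, 14) = 14 * 14 / 14 = 196 / 14 = 14
Full cycle length = 14

Answer: 14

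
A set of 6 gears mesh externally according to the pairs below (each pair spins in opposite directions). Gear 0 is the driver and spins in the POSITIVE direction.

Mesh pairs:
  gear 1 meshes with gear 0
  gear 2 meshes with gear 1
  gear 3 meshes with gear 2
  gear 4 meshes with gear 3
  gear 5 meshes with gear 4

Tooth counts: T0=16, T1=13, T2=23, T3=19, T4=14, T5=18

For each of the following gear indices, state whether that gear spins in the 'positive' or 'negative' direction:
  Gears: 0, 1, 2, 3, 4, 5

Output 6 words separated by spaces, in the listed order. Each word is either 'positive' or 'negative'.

Gear 0 (driver): positive (depth 0)
  gear 1: meshes with gear 0 -> depth 1 -> negative (opposite of gear 0)
  gear 2: meshes with gear 1 -> depth 2 -> positive (opposite of gear 1)
  gear 3: meshes with gear 2 -> depth 3 -> negative (opposite of gear 2)
  gear 4: meshes with gear 3 -> depth 4 -> positive (opposite of gear 3)
  gear 5: meshes with gear 4 -> depth 5 -> negative (opposite of gear 4)
Queried indices 0, 1, 2, 3, 4, 5 -> positive, negative, positive, negative, positive, negative

Answer: positive negative positive negative positive negative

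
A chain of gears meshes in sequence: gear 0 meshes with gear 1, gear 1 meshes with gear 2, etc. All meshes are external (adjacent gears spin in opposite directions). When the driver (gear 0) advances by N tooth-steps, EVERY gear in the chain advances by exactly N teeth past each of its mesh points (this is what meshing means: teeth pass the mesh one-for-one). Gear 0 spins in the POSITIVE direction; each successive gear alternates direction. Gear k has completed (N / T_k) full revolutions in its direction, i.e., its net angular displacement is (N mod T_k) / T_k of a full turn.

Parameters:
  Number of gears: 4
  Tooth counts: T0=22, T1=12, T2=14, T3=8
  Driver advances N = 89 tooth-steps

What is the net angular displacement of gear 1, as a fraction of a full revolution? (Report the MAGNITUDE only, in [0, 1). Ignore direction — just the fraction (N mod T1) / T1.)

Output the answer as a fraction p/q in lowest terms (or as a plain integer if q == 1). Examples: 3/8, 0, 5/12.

Chain of 4 gears, tooth counts: [22, 12, 14, 8]
  gear 0: T0=22, direction=positive, advance = 89 mod 22 = 1 teeth = 1/22 turn
  gear 1: T1=12, direction=negative, advance = 89 mod 12 = 5 teeth = 5/12 turn
  gear 2: T2=14, direction=positive, advance = 89 mod 14 = 5 teeth = 5/14 turn
  gear 3: T3=8, direction=negative, advance = 89 mod 8 = 1 teeth = 1/8 turn
Gear 1: 89 mod 12 = 5
Fraction = 5 / 12 = 5/12 (gcd(5,12)=1) = 5/12

Answer: 5/12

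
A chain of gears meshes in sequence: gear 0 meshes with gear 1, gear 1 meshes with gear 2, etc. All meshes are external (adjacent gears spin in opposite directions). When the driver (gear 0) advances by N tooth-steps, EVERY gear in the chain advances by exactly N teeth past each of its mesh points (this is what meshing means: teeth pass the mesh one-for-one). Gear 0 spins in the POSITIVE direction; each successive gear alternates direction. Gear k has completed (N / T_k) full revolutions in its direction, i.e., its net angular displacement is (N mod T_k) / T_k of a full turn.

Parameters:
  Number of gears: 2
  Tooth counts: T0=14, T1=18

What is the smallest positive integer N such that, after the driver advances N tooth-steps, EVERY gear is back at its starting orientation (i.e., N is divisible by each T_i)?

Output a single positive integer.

Gear k returns to start when N is a multiple of T_k.
All gears at start simultaneously when N is a common multiple of [14, 18]; the smallest such N is lcm(14, 18).
Start: lcm = T0 = 14
Fold in T1=18: gcd(14, 18) = 2; lcm(14, 18) = 14 * 18 / 2 = 252 / 2 = 126
Full cycle length = 126

Answer: 126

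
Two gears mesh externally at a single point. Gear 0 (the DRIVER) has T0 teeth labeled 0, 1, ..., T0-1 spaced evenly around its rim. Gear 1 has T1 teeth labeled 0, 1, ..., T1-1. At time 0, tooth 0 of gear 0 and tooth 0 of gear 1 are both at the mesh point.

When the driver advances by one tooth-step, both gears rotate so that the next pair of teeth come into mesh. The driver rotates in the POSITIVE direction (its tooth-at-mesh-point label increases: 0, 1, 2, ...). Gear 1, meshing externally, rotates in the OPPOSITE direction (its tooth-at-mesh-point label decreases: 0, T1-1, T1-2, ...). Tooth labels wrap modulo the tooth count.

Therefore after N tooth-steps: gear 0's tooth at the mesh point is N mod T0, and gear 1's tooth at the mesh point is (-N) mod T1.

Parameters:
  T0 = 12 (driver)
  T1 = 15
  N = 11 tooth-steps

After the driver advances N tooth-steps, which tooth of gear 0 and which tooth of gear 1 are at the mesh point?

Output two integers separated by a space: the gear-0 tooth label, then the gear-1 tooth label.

Gear 0 (driver, T0=12): tooth at mesh = N mod T0
  11 = 0 * 12 + 11, so 11 mod 12 = 11
  gear 0 tooth = 11
Gear 1 (driven, T1=15): tooth at mesh = (-N) mod T1
  11 = 0 * 15 + 11, so 11 mod 15 = 11
  (-11) mod 15 = (-11) mod 15 = 15 - 11 = 4
Mesh after 11 steps: gear-0 tooth 11 meets gear-1 tooth 4

Answer: 11 4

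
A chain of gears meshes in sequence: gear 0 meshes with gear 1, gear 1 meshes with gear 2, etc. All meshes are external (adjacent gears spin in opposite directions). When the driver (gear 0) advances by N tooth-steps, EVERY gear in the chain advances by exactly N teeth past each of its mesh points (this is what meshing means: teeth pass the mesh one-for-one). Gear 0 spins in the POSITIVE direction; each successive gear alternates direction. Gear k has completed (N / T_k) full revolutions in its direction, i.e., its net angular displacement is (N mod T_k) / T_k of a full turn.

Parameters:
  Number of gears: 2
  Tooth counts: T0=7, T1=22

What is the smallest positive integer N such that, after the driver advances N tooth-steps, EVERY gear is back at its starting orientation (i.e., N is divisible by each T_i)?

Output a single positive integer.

Answer: 154

Derivation:
Gear k returns to start when N is a multiple of T_k.
All gears at start simultaneously when N is a common multiple of [7, 22]; the smallest such N is lcm(7, 22).
Start: lcm = T0 = 7
Fold in T1=22: gcd(7, 22) = 1; lcm(7, 22) = 7 * 22 / 1 = 154 / 1 = 154
Full cycle length = 154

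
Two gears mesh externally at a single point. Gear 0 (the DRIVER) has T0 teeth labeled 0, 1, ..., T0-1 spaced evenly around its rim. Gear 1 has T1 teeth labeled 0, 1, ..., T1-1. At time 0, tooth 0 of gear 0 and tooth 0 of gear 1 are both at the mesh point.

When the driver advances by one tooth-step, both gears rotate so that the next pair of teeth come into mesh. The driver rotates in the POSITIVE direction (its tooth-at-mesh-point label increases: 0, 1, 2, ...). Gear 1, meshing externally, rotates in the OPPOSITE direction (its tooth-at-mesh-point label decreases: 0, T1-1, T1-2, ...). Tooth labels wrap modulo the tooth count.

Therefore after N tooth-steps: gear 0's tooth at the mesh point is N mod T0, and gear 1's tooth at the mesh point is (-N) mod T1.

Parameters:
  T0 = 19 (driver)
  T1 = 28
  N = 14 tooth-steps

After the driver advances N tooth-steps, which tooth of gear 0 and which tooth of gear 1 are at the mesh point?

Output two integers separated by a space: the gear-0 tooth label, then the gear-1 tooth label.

Gear 0 (driver, T0=19): tooth at mesh = N mod T0
  14 = 0 * 19 + 14, so 14 mod 19 = 14
  gear 0 tooth = 14
Gear 1 (driven, T1=28): tooth at mesh = (-N) mod T1
  14 = 0 * 28 + 14, so 14 mod 28 = 14
  (-14) mod 28 = (-14) mod 28 = 28 - 14 = 14
Mesh after 14 steps: gear-0 tooth 14 meets gear-1 tooth 14

Answer: 14 14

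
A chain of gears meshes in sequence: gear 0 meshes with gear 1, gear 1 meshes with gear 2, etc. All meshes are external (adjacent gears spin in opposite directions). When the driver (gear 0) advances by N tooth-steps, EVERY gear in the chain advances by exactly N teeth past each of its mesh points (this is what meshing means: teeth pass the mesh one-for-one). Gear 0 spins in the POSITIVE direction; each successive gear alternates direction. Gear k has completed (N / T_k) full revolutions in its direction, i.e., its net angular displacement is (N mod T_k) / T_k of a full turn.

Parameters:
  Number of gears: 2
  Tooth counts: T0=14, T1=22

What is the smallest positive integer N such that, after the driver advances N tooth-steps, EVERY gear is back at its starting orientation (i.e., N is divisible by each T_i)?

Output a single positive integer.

Answer: 154

Derivation:
Gear k returns to start when N is a multiple of T_k.
All gears at start simultaneously when N is a common multiple of [14, 22]; the smallest such N is lcm(14, 22).
Start: lcm = T0 = 14
Fold in T1=22: gcd(14, 22) = 2; lcm(14, 22) = 14 * 22 / 2 = 308 / 2 = 154
Full cycle length = 154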